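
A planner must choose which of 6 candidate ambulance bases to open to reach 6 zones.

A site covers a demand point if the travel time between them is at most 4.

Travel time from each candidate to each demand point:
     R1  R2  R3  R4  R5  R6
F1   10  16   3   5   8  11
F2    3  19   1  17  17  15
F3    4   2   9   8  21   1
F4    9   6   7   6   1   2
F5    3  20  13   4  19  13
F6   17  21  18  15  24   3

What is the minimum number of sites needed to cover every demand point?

Coverage sets (demand points within 4 of each site):
  F1: {R3}
  F2: {R1, R3}
  F3: {R1, R2, R6}
  F4: {R5, R6}
  F5: {R1, R4}
  F6: {R6}
No 3 sites suffice: every size-3 union leaves at least one demand point uncovered.
But {F1, F3, F4, F5} covers everything, so the minimum is 4.

4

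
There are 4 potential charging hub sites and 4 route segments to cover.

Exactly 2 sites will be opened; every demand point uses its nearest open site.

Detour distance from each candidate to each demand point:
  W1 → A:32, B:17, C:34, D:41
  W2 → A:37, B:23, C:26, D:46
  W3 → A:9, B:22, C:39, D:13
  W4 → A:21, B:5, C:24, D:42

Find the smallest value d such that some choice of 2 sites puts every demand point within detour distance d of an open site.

24

Open {W3, W4}.
  Farthest demand point is C at detour distance 24 (to W4); all others are ≤ 24.
With {W2, W3} the worst case is 26.
With {W1, W3} the worst case is 34.
No size-2 selection achieves below 24.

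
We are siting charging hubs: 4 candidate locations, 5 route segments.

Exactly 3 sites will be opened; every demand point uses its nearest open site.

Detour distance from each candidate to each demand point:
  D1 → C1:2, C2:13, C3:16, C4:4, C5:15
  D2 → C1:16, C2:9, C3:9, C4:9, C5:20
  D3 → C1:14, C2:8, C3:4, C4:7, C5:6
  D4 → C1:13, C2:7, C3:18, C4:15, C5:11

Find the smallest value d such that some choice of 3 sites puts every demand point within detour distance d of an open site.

Open {D1, D3, D4}.
  Farthest demand point is C2 at detour distance 7 (to D4); all others are ≤ 7.
With {D1, D2, D3} the worst case is 8.
With {D1, D2, D4} the worst case is 11.
No size-3 selection achieves below 7.

7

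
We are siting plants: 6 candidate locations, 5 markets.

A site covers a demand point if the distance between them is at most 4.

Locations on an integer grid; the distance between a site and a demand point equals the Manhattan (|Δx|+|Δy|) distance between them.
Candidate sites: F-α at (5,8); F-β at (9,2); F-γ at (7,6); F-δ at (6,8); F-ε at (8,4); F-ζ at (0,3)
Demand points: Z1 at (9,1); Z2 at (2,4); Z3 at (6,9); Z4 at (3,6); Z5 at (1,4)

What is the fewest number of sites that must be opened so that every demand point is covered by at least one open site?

3

Coverage sets (demand points within 4 of each site):
  F-α: {Z3, Z4}
  F-β: {Z1}
  F-γ: {Z3, Z4}
  F-δ: {Z3}
  F-ε: {Z1}
  F-ζ: {Z2, Z5}
No 2 sites suffice: every size-2 union leaves at least one demand point uncovered.
But {F-α, F-β, F-ζ} covers everything, so the minimum is 3.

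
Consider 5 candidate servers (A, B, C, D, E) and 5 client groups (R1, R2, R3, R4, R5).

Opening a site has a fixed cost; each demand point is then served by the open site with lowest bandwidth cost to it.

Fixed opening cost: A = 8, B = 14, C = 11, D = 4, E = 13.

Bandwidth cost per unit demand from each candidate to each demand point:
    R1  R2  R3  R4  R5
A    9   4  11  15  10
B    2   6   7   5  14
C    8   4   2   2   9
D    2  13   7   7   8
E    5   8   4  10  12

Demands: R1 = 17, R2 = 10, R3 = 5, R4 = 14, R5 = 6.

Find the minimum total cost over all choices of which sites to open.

175

Open {C, D}: assign each demand point to its cheapest open site.
  R1→D 17×2=34, R2→C 10×4=40, R3→C 5×2=10, R4→C 14×2=28, R5→D 6×8=48
  bandwidth cost 160, fixed 15 → total 175.
Compare {A, C, D}: bandwidth cost 160 + fixed 23 = 183.
Compare {C, D, E}: bandwidth cost 160 + fixed 28 = 188.
Compare {B, C, D}: bandwidth cost 160 + fixed 29 = 189.
All other subsets cost ≥ 183. Minimum total cost: 175.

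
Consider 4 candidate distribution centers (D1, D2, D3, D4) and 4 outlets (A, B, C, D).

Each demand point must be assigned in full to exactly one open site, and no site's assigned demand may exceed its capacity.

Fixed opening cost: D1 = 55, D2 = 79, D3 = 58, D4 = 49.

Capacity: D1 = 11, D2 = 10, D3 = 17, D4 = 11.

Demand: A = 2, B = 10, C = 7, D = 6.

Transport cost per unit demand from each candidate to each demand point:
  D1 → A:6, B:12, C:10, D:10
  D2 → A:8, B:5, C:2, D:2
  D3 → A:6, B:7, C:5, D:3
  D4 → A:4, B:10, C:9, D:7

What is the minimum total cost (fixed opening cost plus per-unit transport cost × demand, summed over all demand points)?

Open {D2, D3}; cheapest assignment that respects the capacities:
  D2 (cap 10, load 10): B — cost 10×5 = 50
  D3 (cap 17, load 15): A, C, D — cost 2×6 + 7×5 + 6×3 = 65
  Shipping 115, fixed 137 → total 252.
  Any other capacity-feasible assignment to {D2, D3} ships for at least 115.
Compare {D3, D4}: its best feasible assignment gives total 262.
Compare {D1, D3}: its best feasible assignment gives total 283.
Every other set of open sites that can feasibly serve all demand totals ≥ 262 even under its best assignment. Minimum: 252.

252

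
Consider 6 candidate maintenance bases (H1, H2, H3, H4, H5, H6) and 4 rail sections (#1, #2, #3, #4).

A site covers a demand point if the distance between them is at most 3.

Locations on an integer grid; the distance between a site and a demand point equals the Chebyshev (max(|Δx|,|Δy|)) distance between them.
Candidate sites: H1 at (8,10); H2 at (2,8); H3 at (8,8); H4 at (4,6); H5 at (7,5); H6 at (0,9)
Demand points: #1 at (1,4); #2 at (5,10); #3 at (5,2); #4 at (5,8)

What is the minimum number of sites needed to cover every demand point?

3

Coverage sets (demand points within 3 of each site):
  H1: {#2, #4}
  H2: {#2, #4}
  H3: {#2, #4}
  H4: {#1, #4}
  H5: {#3, #4}
  H6: {}
No 2 sites suffice: every size-2 union leaves at least one demand point uncovered.
But {H1, H4, H5} covers everything, so the minimum is 3.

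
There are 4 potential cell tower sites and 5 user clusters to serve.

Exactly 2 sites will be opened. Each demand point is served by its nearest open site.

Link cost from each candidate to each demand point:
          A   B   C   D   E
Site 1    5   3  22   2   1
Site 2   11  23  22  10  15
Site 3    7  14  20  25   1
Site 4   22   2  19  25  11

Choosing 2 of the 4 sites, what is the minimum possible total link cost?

29

Open {Site 1, Site 4}.
  A→Site 1 5, B→Site 4 2, C→Site 4 19, D→Site 1 2, E→Site 1 1  ⇒ total 29.
Compare {Site 1, Site 3}: total 31.
Compare {Site 1, Site 2}: total 33.
No size-2 selection does better; minimum is 29.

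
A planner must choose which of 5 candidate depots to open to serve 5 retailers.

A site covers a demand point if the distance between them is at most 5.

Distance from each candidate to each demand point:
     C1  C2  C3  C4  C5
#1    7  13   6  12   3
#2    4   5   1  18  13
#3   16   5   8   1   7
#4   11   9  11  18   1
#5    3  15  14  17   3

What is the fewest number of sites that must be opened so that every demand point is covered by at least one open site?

3

Coverage sets (demand points within 5 of each site):
  #1: {C5}
  #2: {C1, C2, C3}
  #3: {C2, C4}
  #4: {C5}
  #5: {C1, C5}
No 2 sites suffice: every size-2 union leaves at least one demand point uncovered.
But {#1, #2, #3} covers everything, so the minimum is 3.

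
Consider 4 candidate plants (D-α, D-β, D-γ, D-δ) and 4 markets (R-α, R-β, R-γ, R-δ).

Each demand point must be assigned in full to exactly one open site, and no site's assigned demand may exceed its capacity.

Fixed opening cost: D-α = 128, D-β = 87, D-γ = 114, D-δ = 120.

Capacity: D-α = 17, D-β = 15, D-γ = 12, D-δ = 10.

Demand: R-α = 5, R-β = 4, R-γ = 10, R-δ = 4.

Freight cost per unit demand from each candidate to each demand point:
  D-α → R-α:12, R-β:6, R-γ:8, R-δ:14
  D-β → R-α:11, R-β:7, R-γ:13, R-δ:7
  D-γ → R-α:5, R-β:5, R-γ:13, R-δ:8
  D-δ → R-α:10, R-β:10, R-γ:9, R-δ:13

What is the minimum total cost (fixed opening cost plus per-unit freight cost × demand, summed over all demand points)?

Open {D-α, D-β}; cheapest assignment that respects the capacities:
  D-α (cap 17, load 14): R-β, R-γ — cost 4×6 + 10×8 = 104
  D-β (cap 15, load 9): R-α, R-δ — cost 5×11 + 4×7 = 83
  Shipping 187, fixed 215 → total 402.
  Any other capacity-feasible assignment to {D-α, D-β} ships for at least 187.
Compare {D-α, D-γ}: its best feasible assignment gives total 403.
Compare {D-β, D-γ}: its best feasible assignment gives total 404.
Every other set of open sites that can feasibly serve all demand totals ≥ 403 even under its best assignment. Minimum: 402.

402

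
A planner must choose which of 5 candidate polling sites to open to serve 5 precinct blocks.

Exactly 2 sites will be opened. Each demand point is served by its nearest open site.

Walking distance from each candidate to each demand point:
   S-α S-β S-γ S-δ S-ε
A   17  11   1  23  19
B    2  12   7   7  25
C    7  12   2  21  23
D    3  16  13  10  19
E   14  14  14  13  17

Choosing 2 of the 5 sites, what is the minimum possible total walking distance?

Open {A, B}.
  S-α→B 2, S-β→A 11, S-γ→A 1, S-δ→B 7, S-ε→A 19  ⇒ total 40.
Compare {A, D}: total 44.
Compare {B, E}: total 45.
No size-2 selection does better; minimum is 40.

40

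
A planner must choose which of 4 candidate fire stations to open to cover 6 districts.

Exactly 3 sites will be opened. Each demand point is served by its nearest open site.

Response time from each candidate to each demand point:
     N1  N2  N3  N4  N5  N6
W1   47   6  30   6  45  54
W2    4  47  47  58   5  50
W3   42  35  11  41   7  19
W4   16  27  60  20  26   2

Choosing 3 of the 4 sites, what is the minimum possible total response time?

48

Open {W1, W3, W4}.
  N1→W4 16, N2→W1 6, N3→W3 11, N4→W1 6, N5→W3 7, N6→W4 2  ⇒ total 48.
Compare {W1, W2, W3}: total 51.
Compare {W1, W2, W4}: total 53.
No size-3 selection does better; minimum is 48.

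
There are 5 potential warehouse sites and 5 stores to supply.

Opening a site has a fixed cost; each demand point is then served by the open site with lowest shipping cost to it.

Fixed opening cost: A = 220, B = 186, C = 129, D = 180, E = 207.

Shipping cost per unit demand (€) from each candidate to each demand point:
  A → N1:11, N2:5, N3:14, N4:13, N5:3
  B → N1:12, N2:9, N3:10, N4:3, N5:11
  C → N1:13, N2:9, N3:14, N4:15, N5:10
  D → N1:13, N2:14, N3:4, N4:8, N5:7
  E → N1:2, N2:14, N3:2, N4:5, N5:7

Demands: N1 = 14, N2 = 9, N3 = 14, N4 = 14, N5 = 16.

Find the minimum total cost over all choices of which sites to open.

Open {E}: assign each demand point to its cheapest open site.
  N1→E 14×2=28, N2→E 9×14=126, N3→E 14×2=28, N4→E 14×5=70, N5→E 16×7=112
  shipping cost 364, fixed 207 → total 571.
Compare {A, E}: shipping cost 219 + fixed 427 = 646.
Compare {C, E}: shipping cost 319 + fixed 336 = 655.
Compare {B, E}: shipping cost 291 + fixed 393 = 684.
All other subsets cost ≥ 646. Minimum total cost: 571.

571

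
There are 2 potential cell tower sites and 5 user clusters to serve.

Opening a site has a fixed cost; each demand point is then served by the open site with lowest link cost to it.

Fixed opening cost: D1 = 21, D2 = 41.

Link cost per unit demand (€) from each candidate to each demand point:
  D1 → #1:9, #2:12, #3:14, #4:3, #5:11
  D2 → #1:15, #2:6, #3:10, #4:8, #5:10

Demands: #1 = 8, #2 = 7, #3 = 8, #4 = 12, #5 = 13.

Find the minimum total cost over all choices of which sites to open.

Open {D1, D2}: assign each demand point to its cheapest open site.
  #1→D1 8×9=72, #2→D2 7×6=42, #3→D2 8×10=80, #4→D1 12×3=36, #5→D2 13×10=130
  link cost 360, fixed 62 → total 422.
Compare {D1}: link cost 447 + fixed 21 = 468.
Compare {D2}: link cost 468 + fixed 41 = 509.

422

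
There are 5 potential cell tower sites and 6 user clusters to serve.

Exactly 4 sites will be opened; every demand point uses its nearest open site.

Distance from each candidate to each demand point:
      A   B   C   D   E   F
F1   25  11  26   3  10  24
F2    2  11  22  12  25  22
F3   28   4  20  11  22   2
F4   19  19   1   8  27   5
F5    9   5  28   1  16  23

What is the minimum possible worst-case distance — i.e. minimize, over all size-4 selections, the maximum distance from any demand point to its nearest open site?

10

Open {F1, F2, F3, F4}.
  Farthest demand point is E at distance 10 (to F1); all others are ≤ 10.
With {F1, F2, F4, F5} the worst case is 10.
With {F1, F3, F4, F5} the worst case is 10.
No size-4 selection achieves below 10.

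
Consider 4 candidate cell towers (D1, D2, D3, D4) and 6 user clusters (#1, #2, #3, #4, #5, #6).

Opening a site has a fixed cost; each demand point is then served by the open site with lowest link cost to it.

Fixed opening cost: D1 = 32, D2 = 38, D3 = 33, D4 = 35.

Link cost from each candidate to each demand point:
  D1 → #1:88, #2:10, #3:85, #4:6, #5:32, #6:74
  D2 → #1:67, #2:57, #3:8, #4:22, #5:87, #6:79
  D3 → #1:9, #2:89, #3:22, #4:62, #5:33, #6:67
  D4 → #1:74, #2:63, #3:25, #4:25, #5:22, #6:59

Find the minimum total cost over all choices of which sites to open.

211

Open {D1, D3}: assign each demand point to its cheapest open site.
  #1→D3 9, #2→D1 10, #3→D3 22, #4→D1 6, #5→D1 32, #6→D3 67
  link cost 146, fixed 65 → total 211.
Compare {D1, D3, D4}: link cost 128 + fixed 100 = 228.
Compare {D1, D2, D3}: link cost 132 + fixed 103 = 235.
Compare {D1, D2, D3, D4}: link cost 114 + fixed 138 = 252.
All other subsets cost ≥ 228. Minimum total cost: 211.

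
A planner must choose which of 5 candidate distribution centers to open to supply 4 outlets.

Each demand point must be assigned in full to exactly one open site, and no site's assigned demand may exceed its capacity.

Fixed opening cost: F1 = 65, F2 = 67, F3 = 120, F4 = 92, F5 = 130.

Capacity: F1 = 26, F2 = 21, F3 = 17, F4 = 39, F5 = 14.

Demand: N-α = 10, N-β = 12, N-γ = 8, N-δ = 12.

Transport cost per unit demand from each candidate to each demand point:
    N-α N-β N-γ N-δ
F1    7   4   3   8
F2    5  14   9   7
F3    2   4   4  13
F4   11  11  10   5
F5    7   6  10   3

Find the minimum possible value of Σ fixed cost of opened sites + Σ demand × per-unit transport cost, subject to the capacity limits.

398

Open {F1, F2}; cheapest assignment that respects the capacities:
  F1 (cap 26, load 24): N-β, N-δ — cost 12×4 + 12×8 = 144
  F2 (cap 21, load 18): N-α, N-γ — cost 10×5 + 8×9 = 122
  Shipping 266, fixed 132 → total 398.
  Any other capacity-feasible assignment to {F1, F2} ships for at least 266.
Compare {F1, F4}: its best feasible assignment gives total 399.
Compare {F1, F2, F4}: its best feasible assignment gives total 406.
Every other set of open sites that can feasibly serve all demand totals ≥ 399 even under its best assignment. Minimum: 398.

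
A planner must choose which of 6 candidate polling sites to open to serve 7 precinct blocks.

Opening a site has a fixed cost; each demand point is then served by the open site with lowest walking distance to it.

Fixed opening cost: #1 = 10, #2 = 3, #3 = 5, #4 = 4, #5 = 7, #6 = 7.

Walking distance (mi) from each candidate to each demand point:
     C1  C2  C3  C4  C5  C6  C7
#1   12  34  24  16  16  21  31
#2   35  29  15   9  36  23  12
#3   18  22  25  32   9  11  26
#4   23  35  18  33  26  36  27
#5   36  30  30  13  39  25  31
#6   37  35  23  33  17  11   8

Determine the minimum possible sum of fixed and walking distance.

104

Open {#2, #3}: assign each demand point to its cheapest open site.
  C1→#3 18, C2→#3 22, C3→#2 15, C4→#2 9, C5→#3 9, C6→#3 11, C7→#2 12
  walking distance 96, fixed 8 → total 104.
Compare {#2, #3, #6}: walking distance 92 + fixed 15 = 107.
Compare {#1, #2, #3}: walking distance 90 + fixed 18 = 108.
Compare {#2, #3, #4}: walking distance 96 + fixed 12 = 108.
All other subsets cost ≥ 107. Minimum total cost: 104.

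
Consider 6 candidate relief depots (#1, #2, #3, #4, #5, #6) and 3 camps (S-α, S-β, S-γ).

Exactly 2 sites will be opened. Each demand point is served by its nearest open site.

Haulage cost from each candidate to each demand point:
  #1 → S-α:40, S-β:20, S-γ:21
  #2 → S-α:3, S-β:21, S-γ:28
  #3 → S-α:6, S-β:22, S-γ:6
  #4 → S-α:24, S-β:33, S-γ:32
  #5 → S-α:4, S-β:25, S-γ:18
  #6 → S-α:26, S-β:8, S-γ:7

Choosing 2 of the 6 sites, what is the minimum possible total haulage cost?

Open {#2, #6}.
  S-α→#2 3, S-β→#6 8, S-γ→#6 7  ⇒ total 18.
Compare {#5, #6}: total 19.
Compare {#3, #6}: total 20.
No size-2 selection does better; minimum is 18.

18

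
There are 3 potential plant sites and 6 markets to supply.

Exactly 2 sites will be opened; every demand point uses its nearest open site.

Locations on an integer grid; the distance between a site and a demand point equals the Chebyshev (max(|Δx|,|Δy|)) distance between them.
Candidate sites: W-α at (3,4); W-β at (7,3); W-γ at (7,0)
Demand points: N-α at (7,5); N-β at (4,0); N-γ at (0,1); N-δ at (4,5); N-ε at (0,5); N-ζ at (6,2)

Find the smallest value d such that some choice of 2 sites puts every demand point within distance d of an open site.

Open {W-α, W-β}.
  Farthest demand point is N-β at distance 3 (to W-β); all others are ≤ 3.
With {W-α, W-γ} the worst case is 4.
With {W-β, W-γ} the worst case is 7.
No size-2 selection achieves below 3.

3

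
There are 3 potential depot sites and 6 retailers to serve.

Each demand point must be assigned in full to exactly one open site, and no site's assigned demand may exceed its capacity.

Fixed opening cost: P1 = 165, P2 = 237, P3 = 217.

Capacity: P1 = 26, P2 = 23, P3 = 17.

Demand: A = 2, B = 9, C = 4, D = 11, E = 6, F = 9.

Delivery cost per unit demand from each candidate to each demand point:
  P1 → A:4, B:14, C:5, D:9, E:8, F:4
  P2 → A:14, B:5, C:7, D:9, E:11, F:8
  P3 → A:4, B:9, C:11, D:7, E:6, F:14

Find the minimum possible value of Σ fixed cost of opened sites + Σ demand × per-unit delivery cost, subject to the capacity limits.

Open {P1, P2}; cheapest assignment that respects the capacities:
  P1 (cap 26, load 21): A, C, E, F — cost 2×4 + 4×5 + 6×8 + 9×4 = 112
  P2 (cap 23, load 20): B, D — cost 9×5 + 11×9 = 144
  Shipping 256, fixed 402 → total 658.
  Any other capacity-feasible assignment to {P1, P2} ships for at least 256.
Compare {P1, P3}: its best feasible assignment gives total 662.
Compare {P1, P2, P3}: its best feasible assignment gives total 841.
Every other set of open sites that can feasibly serve all demand totals ≥ 662 even under its best assignment. Minimum: 658.

658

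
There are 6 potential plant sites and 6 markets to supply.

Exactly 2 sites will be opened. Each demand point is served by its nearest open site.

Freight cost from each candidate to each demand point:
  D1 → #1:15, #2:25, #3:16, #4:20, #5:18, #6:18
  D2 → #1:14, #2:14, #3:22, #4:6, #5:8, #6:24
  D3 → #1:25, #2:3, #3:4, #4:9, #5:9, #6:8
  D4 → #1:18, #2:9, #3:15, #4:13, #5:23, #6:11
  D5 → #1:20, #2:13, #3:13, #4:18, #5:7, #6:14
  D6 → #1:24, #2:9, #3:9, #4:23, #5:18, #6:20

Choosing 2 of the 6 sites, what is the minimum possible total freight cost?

43

Open {D2, D3}.
  #1→D2 14, #2→D3 3, #3→D3 4, #4→D2 6, #5→D2 8, #6→D3 8  ⇒ total 43.
Compare {D1, D3}: total 48.
Compare {D3, D4}: total 51.
No size-2 selection does better; minimum is 43.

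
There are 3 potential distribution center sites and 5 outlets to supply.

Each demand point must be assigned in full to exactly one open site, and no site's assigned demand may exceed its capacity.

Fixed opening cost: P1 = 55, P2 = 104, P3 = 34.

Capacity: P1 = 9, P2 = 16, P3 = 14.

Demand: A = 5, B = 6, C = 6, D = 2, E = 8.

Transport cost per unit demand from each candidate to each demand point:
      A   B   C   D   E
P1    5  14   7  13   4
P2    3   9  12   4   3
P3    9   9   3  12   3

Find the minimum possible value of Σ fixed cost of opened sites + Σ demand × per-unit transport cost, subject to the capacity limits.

Open {P2, P3}; cheapest assignment that respects the capacities:
  P2 (cap 16, load 15): A, D, E — cost 5×3 + 2×4 + 8×3 = 47
  P3 (cap 14, load 12): B, C — cost 6×9 + 6×3 = 72
  Shipping 119, fixed 138 → total 257.
  Any other capacity-feasible assignment to {P2, P3} ships for at least 119.
Compare {P1, P2, P3}: its best feasible assignment gives total 312.
Every other set of open sites that can feasibly serve all demand totals ≥ 312 even under its best assignment. Minimum: 257.

257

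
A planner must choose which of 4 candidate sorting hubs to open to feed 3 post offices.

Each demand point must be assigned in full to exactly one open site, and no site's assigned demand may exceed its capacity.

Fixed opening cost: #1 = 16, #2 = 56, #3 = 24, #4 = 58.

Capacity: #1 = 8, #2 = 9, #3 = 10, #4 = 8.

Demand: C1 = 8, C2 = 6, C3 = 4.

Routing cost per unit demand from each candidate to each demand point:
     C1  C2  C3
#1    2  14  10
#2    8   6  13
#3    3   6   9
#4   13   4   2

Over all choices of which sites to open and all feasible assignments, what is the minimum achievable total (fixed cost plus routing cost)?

128

Open {#1, #3}; cheapest assignment that respects the capacities:
  #1 (cap 8, load 8): C1 — cost 8×2 = 16
  #3 (cap 10, load 10): C2, C3 — cost 6×6 + 4×9 = 72
  Shipping 88, fixed 40 → total 128.
  Any other capacity-feasible assignment to {#1, #3} ships for at least 88.
Compare {#1, #3, #4}: its best feasible assignment gives total 158.
Compare {#1, #2, #3}: its best feasible assignment gives total 184.
Every other set of open sites that can feasibly serve all demand totals ≥ 158 even under its best assignment. Minimum: 128.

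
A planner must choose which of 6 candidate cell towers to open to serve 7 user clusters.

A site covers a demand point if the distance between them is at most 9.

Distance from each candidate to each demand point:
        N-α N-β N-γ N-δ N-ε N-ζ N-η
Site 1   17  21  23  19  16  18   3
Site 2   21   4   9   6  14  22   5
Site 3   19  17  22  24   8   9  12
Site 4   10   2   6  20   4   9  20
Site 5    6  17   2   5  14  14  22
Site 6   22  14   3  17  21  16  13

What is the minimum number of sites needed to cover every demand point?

3

Coverage sets (demand points within 9 of each site):
  Site 1: {N-η}
  Site 2: {N-β, N-γ, N-δ, N-η}
  Site 3: {N-ε, N-ζ}
  Site 4: {N-β, N-γ, N-ε, N-ζ}
  Site 5: {N-α, N-γ, N-δ}
  Site 6: {N-γ}
No 2 sites suffice: every size-2 union leaves at least one demand point uncovered.
But {Site 1, Site 4, Site 5} covers everything, so the minimum is 3.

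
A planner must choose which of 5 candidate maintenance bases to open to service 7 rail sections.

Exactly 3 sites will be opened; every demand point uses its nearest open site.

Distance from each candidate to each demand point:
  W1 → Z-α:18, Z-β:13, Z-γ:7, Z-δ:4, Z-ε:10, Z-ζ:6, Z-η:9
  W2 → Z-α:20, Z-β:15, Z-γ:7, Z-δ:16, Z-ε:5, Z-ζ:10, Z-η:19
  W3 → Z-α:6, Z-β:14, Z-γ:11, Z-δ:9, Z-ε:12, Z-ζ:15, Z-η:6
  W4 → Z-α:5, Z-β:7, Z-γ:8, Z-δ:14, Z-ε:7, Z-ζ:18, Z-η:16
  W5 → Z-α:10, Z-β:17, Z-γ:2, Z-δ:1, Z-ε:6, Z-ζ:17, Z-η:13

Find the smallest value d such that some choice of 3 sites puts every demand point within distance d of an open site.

7

Open {W1, W3, W4}.
  Farthest demand point is Z-β at distance 7 (to W4); all others are ≤ 7.
With {W1, W2, W4} the worst case is 9.
With {W1, W4, W5} the worst case is 9.
No size-3 selection achieves below 7.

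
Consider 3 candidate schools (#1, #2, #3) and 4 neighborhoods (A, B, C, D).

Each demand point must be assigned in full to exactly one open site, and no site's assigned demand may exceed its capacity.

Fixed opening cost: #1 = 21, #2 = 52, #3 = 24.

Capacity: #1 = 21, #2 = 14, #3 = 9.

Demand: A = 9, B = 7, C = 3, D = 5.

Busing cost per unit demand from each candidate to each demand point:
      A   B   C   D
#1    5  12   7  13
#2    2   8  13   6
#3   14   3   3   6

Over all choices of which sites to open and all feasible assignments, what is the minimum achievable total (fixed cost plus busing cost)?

Open {#1, #2, #3}; cheapest assignment that respects the capacities:
  #1 (cap 21, load 3): C — cost 3×7 = 21
  #2 (cap 14, load 14): A, D — cost 9×2 + 5×6 = 48
  #3 (cap 9, load 7): B — cost 7×3 = 21
  Shipping 90, fixed 97 → total 187.
  Any other capacity-feasible assignment to {#1, #2, #3} ships for at least 90.
Compare {#1, #3}: its best feasible assignment gives total 197.
Compare {#1, #2}: its best feasible assignment gives total 225.
Every other set of open sites that can feasibly serve all demand totals ≥ 197 even under its best assignment. Minimum: 187.

187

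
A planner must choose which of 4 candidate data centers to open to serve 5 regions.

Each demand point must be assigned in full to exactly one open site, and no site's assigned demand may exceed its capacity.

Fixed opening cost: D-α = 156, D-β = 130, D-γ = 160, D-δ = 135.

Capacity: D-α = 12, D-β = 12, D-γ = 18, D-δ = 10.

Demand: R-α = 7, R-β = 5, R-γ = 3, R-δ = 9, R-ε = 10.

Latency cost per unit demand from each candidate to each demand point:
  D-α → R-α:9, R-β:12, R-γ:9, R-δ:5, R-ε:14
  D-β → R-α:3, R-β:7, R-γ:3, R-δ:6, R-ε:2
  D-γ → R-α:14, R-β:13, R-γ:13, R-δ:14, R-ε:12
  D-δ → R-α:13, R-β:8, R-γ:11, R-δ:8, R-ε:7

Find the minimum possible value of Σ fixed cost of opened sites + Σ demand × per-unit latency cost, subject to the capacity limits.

Open {D-α, D-β, D-δ}; cheapest assignment that respects the capacities:
  D-α (cap 12, load 12): R-γ, R-δ — cost 3×9 + 9×5 = 72
  D-β (cap 12, load 12): R-α, R-β — cost 7×3 + 5×7 = 56
  D-δ (cap 10, load 10): R-ε — cost 10×7 = 70
  Shipping 198, fixed 421 → total 619.
  Any other capacity-feasible assignment to {D-α, D-β, D-δ} ships for at least 198.
Compare {D-α, D-β, D-γ}: its best feasible assignment gives total 694.
Compare {D-β, D-γ, D-δ}: its best feasible assignment gives total 712.
Every other set of open sites that can feasibly serve all demand totals ≥ 694 even under its best assignment. Minimum: 619.

619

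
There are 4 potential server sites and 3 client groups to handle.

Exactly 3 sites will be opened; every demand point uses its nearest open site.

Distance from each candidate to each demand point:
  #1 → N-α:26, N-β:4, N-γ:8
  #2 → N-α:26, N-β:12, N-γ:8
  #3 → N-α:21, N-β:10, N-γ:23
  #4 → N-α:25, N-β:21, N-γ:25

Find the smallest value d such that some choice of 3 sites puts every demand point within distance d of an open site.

Open {#1, #2, #3}.
  Farthest demand point is N-α at distance 21 (to #3); all others are ≤ 21.
With {#1, #3, #4} the worst case is 21.
With {#2, #3, #4} the worst case is 21.
No size-3 selection achieves below 21.

21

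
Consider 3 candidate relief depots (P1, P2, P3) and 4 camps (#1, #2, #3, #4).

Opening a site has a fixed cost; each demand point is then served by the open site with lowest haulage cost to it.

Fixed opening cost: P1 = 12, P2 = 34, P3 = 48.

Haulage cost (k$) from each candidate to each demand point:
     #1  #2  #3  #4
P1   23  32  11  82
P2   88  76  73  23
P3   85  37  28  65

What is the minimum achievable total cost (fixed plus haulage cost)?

135

Open {P1, P2}: assign each demand point to its cheapest open site.
  #1→P1 23, #2→P1 32, #3→P1 11, #4→P2 23
  haulage cost 89, fixed 46 → total 135.
Compare {P1}: haulage cost 148 + fixed 12 = 160.
Compare {P1, P2, P3}: haulage cost 89 + fixed 94 = 183.
Compare {P1, P3}: haulage cost 131 + fixed 60 = 191.
All other subsets cost ≥ 160. Minimum total cost: 135.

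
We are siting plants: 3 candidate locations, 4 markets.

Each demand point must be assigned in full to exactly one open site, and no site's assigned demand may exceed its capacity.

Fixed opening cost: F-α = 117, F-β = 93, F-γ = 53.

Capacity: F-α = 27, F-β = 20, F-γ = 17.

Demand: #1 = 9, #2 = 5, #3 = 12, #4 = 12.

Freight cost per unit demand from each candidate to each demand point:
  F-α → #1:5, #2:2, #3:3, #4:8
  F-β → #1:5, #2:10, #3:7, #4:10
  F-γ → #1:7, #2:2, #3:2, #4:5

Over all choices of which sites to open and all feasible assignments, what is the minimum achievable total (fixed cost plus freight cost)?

321

Open {F-α, F-γ}; cheapest assignment that respects the capacities:
  F-α (cap 27, load 26): #1, #2, #3 — cost 9×5 + 5×2 + 12×3 = 91
  F-γ (cap 17, load 12): #4 — cost 12×5 = 60
  Shipping 151, fixed 170 → total 321.
  Any other capacity-feasible assignment to {F-α, F-γ} ships for at least 151.
Compare {F-α, F-β, F-γ}: its best feasible assignment gives total 414.
Compare {F-α, F-β}: its best feasible assignment gives total 421.
Every other set of open sites that can feasibly serve all demand totals ≥ 414 even under its best assignment. Minimum: 321.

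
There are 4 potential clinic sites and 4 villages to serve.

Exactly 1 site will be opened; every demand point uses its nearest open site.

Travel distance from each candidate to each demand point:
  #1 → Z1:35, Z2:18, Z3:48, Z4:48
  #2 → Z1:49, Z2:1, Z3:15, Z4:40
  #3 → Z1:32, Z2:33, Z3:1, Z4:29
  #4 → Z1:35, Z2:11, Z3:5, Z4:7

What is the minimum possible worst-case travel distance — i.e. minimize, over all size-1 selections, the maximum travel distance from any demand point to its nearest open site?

Open {#3}.
  Farthest demand point is Z2 at travel distance 33 (to #3); all others are ≤ 33.
With {#4} the worst case is 35.
With {#1} the worst case is 48.
No size-1 selection achieves below 33.

33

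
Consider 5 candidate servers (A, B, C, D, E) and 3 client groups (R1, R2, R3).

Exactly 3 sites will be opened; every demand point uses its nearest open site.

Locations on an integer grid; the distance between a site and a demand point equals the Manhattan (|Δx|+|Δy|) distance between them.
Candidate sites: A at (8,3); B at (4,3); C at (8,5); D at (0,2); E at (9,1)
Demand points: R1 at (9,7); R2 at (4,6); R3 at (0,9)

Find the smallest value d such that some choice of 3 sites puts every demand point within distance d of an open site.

Open {A, B, D}.
  Farthest demand point is R3 at distance 7 (to D); all others are ≤ 7.
With {A, C, D} the worst case is 7.
With {A, D, E} the worst case is 7.
No size-3 selection achieves below 7.

7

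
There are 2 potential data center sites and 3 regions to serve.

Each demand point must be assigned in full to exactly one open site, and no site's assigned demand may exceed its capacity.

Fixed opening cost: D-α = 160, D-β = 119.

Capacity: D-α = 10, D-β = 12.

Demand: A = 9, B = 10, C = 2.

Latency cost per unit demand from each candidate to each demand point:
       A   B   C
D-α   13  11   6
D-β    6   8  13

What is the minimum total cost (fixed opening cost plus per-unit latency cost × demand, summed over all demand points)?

469

Open {D-α, D-β}; cheapest assignment that respects the capacities:
  D-α (cap 10, load 10): B — cost 10×11 = 110
  D-β (cap 12, load 11): A, C — cost 9×6 + 2×13 = 80
  Shipping 190, fixed 279 → total 469.
  Any other capacity-feasible assignment to {D-α, D-β} ships for at least 190.
Total demand is 21 and no other set of sites has combined capacity ≥ 21, so {D-α, D-β} is the only feasible choice of open sites. Minimum: 469.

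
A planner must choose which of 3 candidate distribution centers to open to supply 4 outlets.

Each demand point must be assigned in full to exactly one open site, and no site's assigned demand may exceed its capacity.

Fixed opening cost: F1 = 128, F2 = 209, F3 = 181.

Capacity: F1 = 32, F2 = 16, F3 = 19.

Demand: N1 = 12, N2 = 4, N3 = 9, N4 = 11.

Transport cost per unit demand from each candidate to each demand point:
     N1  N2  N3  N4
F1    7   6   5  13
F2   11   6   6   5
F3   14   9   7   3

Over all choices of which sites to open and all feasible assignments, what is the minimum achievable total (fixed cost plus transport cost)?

495

Open {F1, F3}; cheapest assignment that respects the capacities:
  F1 (cap 32, load 25): N1, N2, N3 — cost 12×7 + 4×6 + 9×5 = 153
  F3 (cap 19, load 11): N4 — cost 11×3 = 33
  Shipping 186, fixed 309 → total 495.
  Any other capacity-feasible assignment to {F1, F3} ships for at least 186.
Compare {F1, F2}: its best feasible assignment gives total 545.
Compare {F1, F2, F3}: its best feasible assignment gives total 704.
Every other set of open sites that can feasibly serve all demand totals ≥ 545 even under its best assignment. Minimum: 495.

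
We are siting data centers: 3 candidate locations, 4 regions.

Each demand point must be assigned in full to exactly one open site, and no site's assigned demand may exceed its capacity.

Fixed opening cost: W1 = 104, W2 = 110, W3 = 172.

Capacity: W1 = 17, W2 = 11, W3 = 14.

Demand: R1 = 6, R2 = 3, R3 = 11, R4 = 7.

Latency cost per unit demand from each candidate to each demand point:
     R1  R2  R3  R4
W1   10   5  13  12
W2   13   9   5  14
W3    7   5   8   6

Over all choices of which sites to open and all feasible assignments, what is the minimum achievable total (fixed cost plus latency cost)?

Open {W1, W2}; cheapest assignment that respects the capacities:
  W1 (cap 17, load 16): R1, R2, R4 — cost 6×10 + 3×5 + 7×12 = 159
  W2 (cap 11, load 11): R3 — cost 11×5 = 55
  Shipping 214, fixed 214 → total 428.
  Any other capacity-feasible assignment to {W1, W2} ships for at least 214.
Compare {W1, W3}: its best feasible assignment gives total 518.
Compare {W1, W2, W3}: its best feasible assignment gives total 540.
Every other set of open sites that can feasibly serve all demand totals ≥ 518 even under its best assignment. Minimum: 428.

428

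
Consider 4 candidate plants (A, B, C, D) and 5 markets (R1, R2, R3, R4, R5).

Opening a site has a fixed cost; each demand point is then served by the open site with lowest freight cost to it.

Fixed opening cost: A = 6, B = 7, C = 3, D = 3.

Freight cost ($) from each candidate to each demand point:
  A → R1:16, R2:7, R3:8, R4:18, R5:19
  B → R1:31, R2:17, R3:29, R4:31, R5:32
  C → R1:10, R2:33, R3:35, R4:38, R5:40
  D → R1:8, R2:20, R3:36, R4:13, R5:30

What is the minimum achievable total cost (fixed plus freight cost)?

Open {A, D}: assign each demand point to its cheapest open site.
  R1→D 8, R2→A 7, R3→A 8, R4→D 13, R5→A 19
  freight cost 55, fixed 9 → total 64.
Compare {A, C, D}: freight cost 55 + fixed 12 = 67.
Compare {A, C}: freight cost 62 + fixed 9 = 71.
Compare {A, B, D}: freight cost 55 + fixed 16 = 71.
All other subsets cost ≥ 67. Minimum total cost: 64.

64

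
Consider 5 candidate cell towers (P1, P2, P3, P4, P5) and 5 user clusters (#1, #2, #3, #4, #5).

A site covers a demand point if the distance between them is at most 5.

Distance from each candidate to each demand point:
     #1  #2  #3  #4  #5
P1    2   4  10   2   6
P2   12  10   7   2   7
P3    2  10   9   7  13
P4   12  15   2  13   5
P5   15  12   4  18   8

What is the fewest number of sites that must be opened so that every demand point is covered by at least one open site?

Coverage sets (demand points within 5 of each site):
  P1: {#1, #2, #4}
  P2: {#4}
  P3: {#1}
  P4: {#3, #5}
  P5: {#3}
No single site covers all 5 demand points.
But {P1, P4} covers everything, so the minimum is 2.

2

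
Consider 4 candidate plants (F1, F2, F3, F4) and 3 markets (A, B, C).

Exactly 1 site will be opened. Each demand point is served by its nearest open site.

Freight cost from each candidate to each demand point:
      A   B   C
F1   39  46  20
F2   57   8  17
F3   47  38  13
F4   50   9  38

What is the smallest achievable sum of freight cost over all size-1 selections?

Open {F2}.
  A→F2 57, B→F2 8, C→F2 17  ⇒ total 82.
Compare {F4}: total 97.
Compare {F3}: total 98.
No size-1 selection does better; minimum is 82.

82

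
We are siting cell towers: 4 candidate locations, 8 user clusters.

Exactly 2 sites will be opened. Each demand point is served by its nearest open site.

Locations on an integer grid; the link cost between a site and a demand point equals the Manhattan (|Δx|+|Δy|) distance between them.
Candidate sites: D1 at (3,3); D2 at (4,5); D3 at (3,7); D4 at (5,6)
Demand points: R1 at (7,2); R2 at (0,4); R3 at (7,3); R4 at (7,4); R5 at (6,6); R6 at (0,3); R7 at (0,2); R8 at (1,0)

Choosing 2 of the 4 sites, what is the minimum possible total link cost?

Open {D1, D4}.
  R1→D1 5, R2→D1 4, R3→D1 4, R4→D4 4, R5→D4 1, R6→D1 3, R7→D1 4, R8→D1 5  ⇒ total 30.
Compare {D1, D2}: total 32.
Compare {D1, D3}: total 34.
No size-2 selection does better; minimum is 30.

30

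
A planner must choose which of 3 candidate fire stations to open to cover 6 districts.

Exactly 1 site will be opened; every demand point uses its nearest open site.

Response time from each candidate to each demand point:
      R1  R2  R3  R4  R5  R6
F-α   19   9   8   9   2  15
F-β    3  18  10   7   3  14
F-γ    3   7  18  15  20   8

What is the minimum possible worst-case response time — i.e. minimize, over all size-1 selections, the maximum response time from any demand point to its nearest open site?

18

Open {F-β}.
  Farthest demand point is R2 at response time 18 (to F-β); all others are ≤ 18.
With {F-α} the worst case is 19.
With {F-γ} the worst case is 20.
No size-1 selection achieves below 18.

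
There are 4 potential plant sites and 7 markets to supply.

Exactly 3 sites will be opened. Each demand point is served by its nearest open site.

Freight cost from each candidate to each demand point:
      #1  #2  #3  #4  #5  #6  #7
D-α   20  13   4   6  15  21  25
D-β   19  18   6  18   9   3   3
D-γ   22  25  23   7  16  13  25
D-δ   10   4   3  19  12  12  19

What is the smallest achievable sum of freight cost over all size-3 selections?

Open {D-α, D-β, D-δ}.
  #1→D-δ 10, #2→D-δ 4, #3→D-δ 3, #4→D-α 6, #5→D-β 9, #6→D-β 3, #7→D-β 3  ⇒ total 38.
Compare {D-β, D-γ, D-δ}: total 39.
Compare {D-α, D-β, D-γ}: total 57.
No size-3 selection does better; minimum is 38.

38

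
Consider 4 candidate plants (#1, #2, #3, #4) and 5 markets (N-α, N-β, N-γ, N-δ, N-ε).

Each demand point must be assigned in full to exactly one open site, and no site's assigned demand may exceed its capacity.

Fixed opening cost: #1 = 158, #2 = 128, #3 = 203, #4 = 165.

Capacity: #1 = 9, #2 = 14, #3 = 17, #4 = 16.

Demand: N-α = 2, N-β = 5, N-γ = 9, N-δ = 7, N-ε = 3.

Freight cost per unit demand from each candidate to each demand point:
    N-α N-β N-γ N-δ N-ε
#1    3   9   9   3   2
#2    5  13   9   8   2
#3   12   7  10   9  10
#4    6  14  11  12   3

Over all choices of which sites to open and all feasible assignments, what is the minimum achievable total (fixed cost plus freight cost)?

Open {#2, #3}; cheapest assignment that respects the capacities:
  #2 (cap 14, load 14): N-α, N-γ, N-ε — cost 2×5 + 9×9 + 3×2 = 97
  #3 (cap 17, load 12): N-β, N-δ — cost 5×7 + 7×9 = 98
  Shipping 195, fixed 331 → total 526.
  Any other capacity-feasible assignment to {#2, #3} ships for at least 195.
Compare {#2, #4}: its best feasible assignment gives total 532.
Compare {#1, #3}: its best feasible assignment gives total 543.
Every other set of open sites that can feasibly serve all demand totals ≥ 532 even under its best assignment. Minimum: 526.

526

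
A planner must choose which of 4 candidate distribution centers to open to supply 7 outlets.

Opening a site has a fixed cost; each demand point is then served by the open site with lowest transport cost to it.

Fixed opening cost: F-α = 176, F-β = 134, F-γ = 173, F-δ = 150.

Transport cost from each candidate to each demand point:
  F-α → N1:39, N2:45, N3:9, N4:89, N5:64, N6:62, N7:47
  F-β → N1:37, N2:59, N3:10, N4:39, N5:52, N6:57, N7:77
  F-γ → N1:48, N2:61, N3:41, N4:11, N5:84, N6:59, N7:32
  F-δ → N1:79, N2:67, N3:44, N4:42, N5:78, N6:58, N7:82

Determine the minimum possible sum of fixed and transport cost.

465

Open {F-β}: assign each demand point to its cheapest open site.
  N1→F-β 37, N2→F-β 59, N3→F-β 10, N4→F-β 39, N5→F-β 52, N6→F-β 57, N7→F-β 77
  transport cost 331, fixed 134 → total 465.
Compare {F-γ}: transport cost 336 + fixed 173 = 509.
Compare {F-α}: transport cost 355 + fixed 176 = 531.
Compare {F-β, F-γ}: transport cost 258 + fixed 307 = 565.
All other subsets cost ≥ 509. Minimum total cost: 465.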